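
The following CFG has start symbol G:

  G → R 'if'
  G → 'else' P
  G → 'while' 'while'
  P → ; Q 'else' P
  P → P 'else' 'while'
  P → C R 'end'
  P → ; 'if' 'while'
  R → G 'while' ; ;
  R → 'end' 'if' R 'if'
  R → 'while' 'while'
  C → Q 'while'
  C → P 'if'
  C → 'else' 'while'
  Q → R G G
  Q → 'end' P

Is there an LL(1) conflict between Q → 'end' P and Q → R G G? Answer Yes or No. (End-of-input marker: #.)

Yes

FIRST('end' P) = { 'end' } and FIRST(R G G) = { 'else', 'end', 'while' }.
Both contain 'end', so the two alternatives are not disjoint — LL(1) conflict.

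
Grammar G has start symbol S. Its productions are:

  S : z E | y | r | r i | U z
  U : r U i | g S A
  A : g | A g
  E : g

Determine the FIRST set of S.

{ g, r, y, z }

S : z E contributes {z}.
S : y contributes {y}.
S : r contributes {r}.
S : r i contributes {r}.
From S : U z: add FIRST(U) = { g, r }.
Union: FIRST(S) = { g, r, y, z }.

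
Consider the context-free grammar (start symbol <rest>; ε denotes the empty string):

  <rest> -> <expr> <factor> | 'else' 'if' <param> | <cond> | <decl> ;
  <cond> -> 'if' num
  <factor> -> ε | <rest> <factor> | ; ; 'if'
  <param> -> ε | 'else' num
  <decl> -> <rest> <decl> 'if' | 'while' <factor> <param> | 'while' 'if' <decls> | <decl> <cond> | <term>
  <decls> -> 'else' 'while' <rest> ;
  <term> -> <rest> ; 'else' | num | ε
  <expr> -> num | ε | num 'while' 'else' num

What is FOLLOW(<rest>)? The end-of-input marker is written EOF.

<rest> is the start symbol, so EOF ∈ FOLLOW(<rest>).
In <factor> -> <rest> <factor>: add FIRST(<factor>)\{ε} = { 'else', 'if', 'while', ;, num }.
  Since <factor> is nullable, also add FOLLOW(<factor>) = { EOF, 'else', 'if', 'while', ;, num }.
In <decl> -> <rest> <decl> 'if': add FIRST(<decl> 'if') = { 'else', 'if', 'while', ;, num }.
In <decls> -> 'else' 'while' <rest> ;: add FIRST(;) = { ; }.
In <term> -> <rest> ; 'else': add FIRST(; 'else') = { ; }.
Union: FOLLOW(<rest>) = { EOF, 'else', 'if', 'while', ;, num }.

{ EOF, 'else', 'if', 'while', ;, num }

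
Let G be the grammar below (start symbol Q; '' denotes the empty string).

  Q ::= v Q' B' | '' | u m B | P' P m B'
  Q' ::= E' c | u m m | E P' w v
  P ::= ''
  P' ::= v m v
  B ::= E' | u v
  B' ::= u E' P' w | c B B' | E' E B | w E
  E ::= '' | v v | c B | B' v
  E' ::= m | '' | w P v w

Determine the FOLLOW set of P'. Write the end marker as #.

{ m, w }

In Q ::= P' P m B': add FIRST(P m B') = { m }.
In Q' ::= E P' w v: add FIRST(w v) = { w }.
In B' ::= u E' P' w: add FIRST(w) = { w }.
Union: FOLLOW(P') = { m, w }.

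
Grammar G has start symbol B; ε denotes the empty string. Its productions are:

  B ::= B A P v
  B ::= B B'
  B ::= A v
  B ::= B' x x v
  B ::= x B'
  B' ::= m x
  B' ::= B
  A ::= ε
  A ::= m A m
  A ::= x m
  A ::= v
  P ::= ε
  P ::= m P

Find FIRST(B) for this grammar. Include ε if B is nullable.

From B ::= B A P v: add FIRST(B) = { m, v, x }.
From B ::= B B': add FIRST(B) = { m, v, x }.
From B ::= A v: A nullable, take FIRST(A) ∪ {v} = { m, v, x }.
From B ::= B' x x v: add FIRST(B') = { m, v, x }.
B ::= x B' contributes {x}.
Union: FIRST(B) = { m, v, x }.

{ m, v, x }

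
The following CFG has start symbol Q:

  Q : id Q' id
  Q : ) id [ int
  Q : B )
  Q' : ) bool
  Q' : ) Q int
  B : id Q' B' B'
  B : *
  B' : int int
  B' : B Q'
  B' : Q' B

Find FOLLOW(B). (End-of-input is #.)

In Q : B ): add FIRST()) = { ) }.
In B' : B Q': add FIRST(Q') = { ) }.
In B' : Q' B: B is at the end, add FOLLOW(B') = { ), *, id, int }.
Union: FOLLOW(B) = { ), *, id, int }.

{ ), *, id, int }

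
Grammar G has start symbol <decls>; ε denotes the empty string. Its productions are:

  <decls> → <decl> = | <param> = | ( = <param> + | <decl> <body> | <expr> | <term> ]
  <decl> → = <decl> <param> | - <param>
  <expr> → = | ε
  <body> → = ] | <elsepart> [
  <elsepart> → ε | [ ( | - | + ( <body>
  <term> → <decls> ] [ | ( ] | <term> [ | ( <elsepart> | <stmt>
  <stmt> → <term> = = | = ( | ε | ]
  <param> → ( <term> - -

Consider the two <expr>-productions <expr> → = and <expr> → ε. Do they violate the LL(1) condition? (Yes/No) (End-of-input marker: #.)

FIRST(=) = { = } and FIRST(ε) = { ε }.
The second is nullable but FOLLOW(<expr>) = { #, ] } is disjoint from FIRST of the first.

No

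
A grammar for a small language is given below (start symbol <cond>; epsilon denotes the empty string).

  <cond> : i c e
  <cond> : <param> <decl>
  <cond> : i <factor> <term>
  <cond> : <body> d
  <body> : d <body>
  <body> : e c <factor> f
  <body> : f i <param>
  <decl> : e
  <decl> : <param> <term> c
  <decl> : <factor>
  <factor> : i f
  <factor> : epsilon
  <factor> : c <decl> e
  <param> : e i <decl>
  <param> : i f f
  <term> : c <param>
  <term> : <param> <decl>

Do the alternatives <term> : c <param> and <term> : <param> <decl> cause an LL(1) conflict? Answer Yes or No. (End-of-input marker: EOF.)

FIRST(c <param>) = { c } and FIRST(<param> <decl>) = { e, i }.
The FIRST sets are disjoint and neither alternative is nullable — no conflict.

No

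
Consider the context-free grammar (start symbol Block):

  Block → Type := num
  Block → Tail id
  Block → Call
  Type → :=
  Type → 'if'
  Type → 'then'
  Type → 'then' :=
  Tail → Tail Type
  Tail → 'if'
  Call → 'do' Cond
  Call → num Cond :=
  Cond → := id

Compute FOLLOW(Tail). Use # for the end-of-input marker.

In Block → Tail id: add FIRST(id) = { id }.
In Tail → Tail Type: add FIRST(Type) = { 'if', 'then', := }.
Union: FOLLOW(Tail) = { 'if', 'then', :=, id }.

{ 'if', 'then', :=, id }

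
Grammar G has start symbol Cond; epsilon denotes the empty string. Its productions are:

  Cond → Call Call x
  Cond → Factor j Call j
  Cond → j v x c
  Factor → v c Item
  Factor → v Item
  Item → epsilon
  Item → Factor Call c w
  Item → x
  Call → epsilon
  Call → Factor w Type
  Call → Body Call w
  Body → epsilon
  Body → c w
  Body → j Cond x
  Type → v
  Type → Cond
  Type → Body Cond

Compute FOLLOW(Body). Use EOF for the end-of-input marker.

In Call → Body Call w: add FIRST(Call w) = { c, j, v, w }.
In Type → Body Cond: add FIRST(Cond) = { c, j, v, w, x }.
Union: FOLLOW(Body) = { c, j, v, w, x }.

{ c, j, v, w, x }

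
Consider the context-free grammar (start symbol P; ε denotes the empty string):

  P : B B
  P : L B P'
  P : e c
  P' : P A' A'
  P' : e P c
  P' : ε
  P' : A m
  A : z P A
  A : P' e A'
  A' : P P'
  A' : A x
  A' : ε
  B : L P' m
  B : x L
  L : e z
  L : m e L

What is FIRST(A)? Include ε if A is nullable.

{ e, m, x, z }

A : z P A contributes {z}.
From A : P' e A': P' nullable, take FIRST(P') ∪ {e} = { e, m, x, z }.
Union: FIRST(A) = { e, m, x, z }.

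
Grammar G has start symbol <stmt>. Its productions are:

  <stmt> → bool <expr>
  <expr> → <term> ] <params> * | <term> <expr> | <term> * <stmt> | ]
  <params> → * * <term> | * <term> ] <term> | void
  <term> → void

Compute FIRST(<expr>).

{ ], void }

From <expr> → <term> ] <params> *: add FIRST(<term>) = { void }.
From <expr> → <term> <expr>: add FIRST(<term>) = { void }.
From <expr> → <term> * <stmt>: add FIRST(<term>) = { void }.
<expr> → ] contributes {]}.
Union: FIRST(<expr>) = { ], void }.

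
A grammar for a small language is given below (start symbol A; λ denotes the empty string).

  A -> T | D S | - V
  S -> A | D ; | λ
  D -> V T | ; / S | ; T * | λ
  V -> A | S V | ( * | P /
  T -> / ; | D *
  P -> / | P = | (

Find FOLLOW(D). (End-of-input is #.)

In A -> D S: add FIRST(S)\{λ} = { (, *, -, /, ; }.
  Since S is nullable, also add FOLLOW(A) = { #, (, *, -, /, ; }.
In S -> D ;: add FIRST(;) = { ; }.
In T -> D *: add FIRST(*) = { * }.
Union: FOLLOW(D) = { #, (, *, -, /, ; }.

{ #, (, *, -, /, ; }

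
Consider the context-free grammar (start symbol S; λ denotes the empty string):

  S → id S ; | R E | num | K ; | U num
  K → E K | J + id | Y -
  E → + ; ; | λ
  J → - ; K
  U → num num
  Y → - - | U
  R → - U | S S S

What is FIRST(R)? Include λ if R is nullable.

R → - U contributes {-}.
From R → S S S: add FIRST(S) = { +, -, id, num }.
Union: FIRST(R) = { +, -, id, num }.

{ +, -, id, num }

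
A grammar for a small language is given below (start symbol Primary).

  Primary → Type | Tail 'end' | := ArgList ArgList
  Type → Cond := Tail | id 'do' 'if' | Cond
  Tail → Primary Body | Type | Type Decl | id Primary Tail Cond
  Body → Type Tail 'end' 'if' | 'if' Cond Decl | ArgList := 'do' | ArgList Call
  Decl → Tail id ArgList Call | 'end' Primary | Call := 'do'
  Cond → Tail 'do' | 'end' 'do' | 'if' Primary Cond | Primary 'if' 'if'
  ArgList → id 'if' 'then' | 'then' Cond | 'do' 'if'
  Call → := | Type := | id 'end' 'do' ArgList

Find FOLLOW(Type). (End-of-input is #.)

In Primary → Type: Type is at the end, add FOLLOW(Primary) = { #, 'do', 'end', 'if', 'then', :=, id }.
In Tail → Type: Type is at the end, add FOLLOW(Tail) = { #, 'do', 'end', 'if', 'then', :=, id }.
In Tail → Type Decl: add FIRST(Decl) = { 'end', 'if', :=, id }.
In Body → Type Tail 'end' 'if': add FIRST(Tail 'end' 'if') = { 'end', 'if', :=, id }.
In Call → Type :=: add FIRST(:=) = { := }.
Union: FOLLOW(Type) = { #, 'do', 'end', 'if', 'then', :=, id }.

{ #, 'do', 'end', 'if', 'then', :=, id }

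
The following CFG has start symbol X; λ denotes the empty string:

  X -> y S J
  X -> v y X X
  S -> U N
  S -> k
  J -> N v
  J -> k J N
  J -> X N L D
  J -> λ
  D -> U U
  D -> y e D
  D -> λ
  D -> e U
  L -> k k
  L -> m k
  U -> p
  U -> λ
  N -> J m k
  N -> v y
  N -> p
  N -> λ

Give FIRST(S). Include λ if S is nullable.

From S -> U N: U, N nullable, take FIRST(U) ∪ FIRST(N) = { k, m, p, v, y }; also λ since the whole RHS is nullable.
S -> k contributes {k}.
Union: FIRST(S) = { k, m, p, v, y, λ }.

{ k, m, p, v, y, λ }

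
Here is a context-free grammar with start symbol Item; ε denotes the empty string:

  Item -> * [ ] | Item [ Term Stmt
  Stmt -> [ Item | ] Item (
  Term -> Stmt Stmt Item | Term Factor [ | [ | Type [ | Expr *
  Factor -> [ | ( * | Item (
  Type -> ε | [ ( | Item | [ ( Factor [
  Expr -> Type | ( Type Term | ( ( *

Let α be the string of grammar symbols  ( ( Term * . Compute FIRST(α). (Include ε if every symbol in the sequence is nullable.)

( is a terminal; add {(} and stop.

{ ( }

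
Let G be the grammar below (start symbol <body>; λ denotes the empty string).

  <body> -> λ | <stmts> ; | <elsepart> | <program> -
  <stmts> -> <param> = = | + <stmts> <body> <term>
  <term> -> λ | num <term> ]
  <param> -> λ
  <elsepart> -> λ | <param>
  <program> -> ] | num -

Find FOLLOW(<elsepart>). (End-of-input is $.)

In <body> -> <elsepart>: <elsepart> is at the end, add FOLLOW(<body>) = { $, +, ;, =, ], num }.
Union: FOLLOW(<elsepart>) = { $, +, ;, =, ], num }.

{ $, +, ;, =, ], num }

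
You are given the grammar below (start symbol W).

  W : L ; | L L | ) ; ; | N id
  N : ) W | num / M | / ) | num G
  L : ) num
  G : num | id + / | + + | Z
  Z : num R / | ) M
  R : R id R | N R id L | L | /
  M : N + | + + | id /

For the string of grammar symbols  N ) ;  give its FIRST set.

{ ), /, num }

Add FIRST(N) = { ), /, num }; N is not nullable, stop.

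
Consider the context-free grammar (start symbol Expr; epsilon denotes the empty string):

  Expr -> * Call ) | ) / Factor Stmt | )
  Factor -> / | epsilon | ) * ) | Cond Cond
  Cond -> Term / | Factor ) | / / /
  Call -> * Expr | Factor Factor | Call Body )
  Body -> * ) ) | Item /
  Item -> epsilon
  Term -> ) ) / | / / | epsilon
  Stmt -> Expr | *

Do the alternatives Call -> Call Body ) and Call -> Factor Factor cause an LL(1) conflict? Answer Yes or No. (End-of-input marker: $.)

FIRST(Call Body )) = { ), *, / } and FIRST(Factor Factor) = { ), /, epsilon }.
Both contain ), so the two alternatives are not disjoint — LL(1) conflict.

Yes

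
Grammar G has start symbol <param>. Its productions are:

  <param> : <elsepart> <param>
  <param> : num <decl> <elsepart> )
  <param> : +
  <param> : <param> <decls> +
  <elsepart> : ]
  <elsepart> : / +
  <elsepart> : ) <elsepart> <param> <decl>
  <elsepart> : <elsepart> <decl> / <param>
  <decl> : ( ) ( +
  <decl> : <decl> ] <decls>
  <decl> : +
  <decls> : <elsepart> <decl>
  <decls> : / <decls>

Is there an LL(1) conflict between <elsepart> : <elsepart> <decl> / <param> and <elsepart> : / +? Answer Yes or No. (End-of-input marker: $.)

FIRST(<elsepart> <decl> / <param>) = { ), /, ] } and FIRST(/ +) = { / }.
Both contain /, so the two alternatives are not disjoint — LL(1) conflict.

Yes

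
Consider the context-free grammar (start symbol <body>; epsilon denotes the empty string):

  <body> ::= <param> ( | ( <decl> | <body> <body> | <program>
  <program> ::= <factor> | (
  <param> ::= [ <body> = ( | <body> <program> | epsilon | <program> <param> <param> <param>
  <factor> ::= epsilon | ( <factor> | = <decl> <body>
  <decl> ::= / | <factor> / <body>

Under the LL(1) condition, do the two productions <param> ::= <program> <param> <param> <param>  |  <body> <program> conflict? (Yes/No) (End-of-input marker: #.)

Yes

FIRST(<program> <param> <param> <param>) = { (, =, [, epsilon } and FIRST(<body> <program>) = { (, =, [, epsilon }.
Both contain (, so the two alternatives are not disjoint — LL(1) conflict.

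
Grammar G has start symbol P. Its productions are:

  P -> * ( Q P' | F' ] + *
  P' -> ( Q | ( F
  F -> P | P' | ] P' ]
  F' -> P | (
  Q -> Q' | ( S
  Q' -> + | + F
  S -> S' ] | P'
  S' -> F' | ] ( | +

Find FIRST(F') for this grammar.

From F' -> P: add FIRST(P) = { (, * }.
F' -> ( contributes {(}.
Union: FIRST(F') = { (, * }.

{ (, * }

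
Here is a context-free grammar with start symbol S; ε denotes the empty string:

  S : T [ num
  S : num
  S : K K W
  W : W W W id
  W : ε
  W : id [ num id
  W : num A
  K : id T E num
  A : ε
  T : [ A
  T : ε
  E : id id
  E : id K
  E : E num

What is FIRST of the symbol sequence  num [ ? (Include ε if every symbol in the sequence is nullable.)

num is a terminal; add {num} and stop.

{ num }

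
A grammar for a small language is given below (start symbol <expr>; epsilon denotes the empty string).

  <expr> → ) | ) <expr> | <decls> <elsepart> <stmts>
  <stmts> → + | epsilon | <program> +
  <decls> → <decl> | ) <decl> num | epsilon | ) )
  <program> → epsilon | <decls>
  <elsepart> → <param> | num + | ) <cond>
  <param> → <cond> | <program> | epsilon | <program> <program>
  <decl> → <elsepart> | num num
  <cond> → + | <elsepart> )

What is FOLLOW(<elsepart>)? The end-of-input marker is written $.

{ $, ), +, num }

In <expr> → <decls> <elsepart> <stmts>: add FIRST(<stmts>)\{epsilon} = { ), +, num }.
  Since <stmts> is nullable, also add FOLLOW(<expr>) = { $ }.
In <decl> → <elsepart>: <elsepart> is at the end, add FOLLOW(<decl>) = { $, ), +, num }.
In <cond> → <elsepart> ): add FIRST()) = { ) }.
Union: FOLLOW(<elsepart>) = { $, ), +, num }.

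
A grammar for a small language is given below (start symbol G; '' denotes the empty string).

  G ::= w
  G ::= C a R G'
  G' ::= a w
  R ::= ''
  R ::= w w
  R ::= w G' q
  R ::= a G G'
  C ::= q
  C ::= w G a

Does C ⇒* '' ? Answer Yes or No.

Nullable nonterminals: R.
No production of C has an RHS whose symbols are all nullable, so C is not nullable.

No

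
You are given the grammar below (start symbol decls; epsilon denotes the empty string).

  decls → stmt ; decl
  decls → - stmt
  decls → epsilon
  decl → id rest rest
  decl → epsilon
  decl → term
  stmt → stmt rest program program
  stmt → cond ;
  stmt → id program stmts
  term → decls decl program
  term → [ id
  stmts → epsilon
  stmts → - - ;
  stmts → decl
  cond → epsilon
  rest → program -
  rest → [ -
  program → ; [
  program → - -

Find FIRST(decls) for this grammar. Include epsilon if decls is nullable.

From decls → stmt ; decl: add FIRST(stmt) = { ;, id }.
decls → - stmt contributes {-}.
decls → epsilon contributes epsilon.
Union: FIRST(decls) = { -, ;, id, epsilon }.

{ -, ;, id, epsilon }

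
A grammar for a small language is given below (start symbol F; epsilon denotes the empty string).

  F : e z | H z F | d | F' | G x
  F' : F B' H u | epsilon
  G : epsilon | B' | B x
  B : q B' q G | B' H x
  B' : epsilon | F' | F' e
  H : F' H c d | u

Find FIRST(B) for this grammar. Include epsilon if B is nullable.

B : q B' q G contributes {q}.
From B : B' H x: B' nullable, take FIRST(B') ∪ FIRST(H) = { d, e, q, u, x }.
Union: FIRST(B) = { d, e, q, u, x }.

{ d, e, q, u, x }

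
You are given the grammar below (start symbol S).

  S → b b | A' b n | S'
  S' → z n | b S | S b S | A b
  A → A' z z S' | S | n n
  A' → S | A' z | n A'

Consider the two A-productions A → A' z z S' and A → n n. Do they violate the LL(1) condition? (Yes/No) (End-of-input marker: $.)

Yes

FIRST(A' z z S') = { b, n, z } and FIRST(n n) = { n }.
Both contain n, so the two alternatives are not disjoint — LL(1) conflict.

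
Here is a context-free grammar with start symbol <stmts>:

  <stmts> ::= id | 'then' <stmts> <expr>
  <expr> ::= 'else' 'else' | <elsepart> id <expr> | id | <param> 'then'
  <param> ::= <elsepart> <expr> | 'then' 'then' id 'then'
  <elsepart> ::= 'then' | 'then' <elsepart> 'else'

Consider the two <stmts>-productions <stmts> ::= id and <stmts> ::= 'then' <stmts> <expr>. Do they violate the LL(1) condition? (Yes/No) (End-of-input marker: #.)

FIRST(id) = { id } and FIRST('then' <stmts> <expr>) = { 'then' }.
The FIRST sets are disjoint and neither alternative is nullable — no conflict.

No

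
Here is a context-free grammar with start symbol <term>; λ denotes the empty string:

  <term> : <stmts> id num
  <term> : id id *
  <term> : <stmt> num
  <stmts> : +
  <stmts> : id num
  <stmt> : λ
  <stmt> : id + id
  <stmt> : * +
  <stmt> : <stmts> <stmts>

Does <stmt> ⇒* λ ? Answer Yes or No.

<stmt> has an λ-production, so <stmt> ⇒ λ.

Yes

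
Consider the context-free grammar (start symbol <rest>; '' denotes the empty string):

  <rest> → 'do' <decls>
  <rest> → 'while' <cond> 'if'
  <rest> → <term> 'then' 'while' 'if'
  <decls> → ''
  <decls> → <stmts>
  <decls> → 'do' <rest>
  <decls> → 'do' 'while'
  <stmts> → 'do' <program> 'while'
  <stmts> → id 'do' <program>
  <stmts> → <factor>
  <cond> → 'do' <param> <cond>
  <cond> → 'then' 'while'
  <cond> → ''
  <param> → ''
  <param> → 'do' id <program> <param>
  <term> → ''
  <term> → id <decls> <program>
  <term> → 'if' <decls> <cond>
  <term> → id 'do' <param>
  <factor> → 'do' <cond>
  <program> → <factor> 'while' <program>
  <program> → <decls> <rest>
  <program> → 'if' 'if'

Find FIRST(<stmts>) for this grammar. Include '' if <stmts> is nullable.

{ 'do', id }

<stmts> → 'do' <program> 'while' contributes {'do'}.
<stmts> → id 'do' <program> contributes {id}.
From <stmts> → <factor>: add FIRST(<factor>) = { 'do' }.
Union: FIRST(<stmts>) = { 'do', id }.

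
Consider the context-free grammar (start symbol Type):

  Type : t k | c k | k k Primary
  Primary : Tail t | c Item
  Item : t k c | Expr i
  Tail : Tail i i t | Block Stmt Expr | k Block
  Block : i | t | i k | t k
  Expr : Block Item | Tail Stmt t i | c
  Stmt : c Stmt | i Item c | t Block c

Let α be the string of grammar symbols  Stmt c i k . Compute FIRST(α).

Add FIRST(Stmt) = { c, i, t }; Stmt is not nullable, stop.

{ c, i, t }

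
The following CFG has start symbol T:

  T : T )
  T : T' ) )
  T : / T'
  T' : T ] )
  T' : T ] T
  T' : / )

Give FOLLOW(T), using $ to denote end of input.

T is the start symbol, so $ ∈ FOLLOW(T).
In T : T ): add FIRST()) = { ) }.
In T' : T ] ): add FIRST(] )) = { ] }.
In T' : T ] T: add FIRST(] T) = { ] }.
In T' : T ] T: T is at the end, add FOLLOW(T') = { $, ), ] }.
Union: FOLLOW(T) = { $, ), ] }.

{ $, ), ] }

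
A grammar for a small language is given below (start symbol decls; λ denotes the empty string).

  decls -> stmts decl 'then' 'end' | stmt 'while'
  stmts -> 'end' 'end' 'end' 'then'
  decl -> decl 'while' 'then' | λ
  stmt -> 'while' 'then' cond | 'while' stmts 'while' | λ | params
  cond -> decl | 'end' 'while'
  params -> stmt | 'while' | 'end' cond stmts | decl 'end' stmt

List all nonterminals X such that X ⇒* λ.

{ cond, decl, params, stmt }

Directly nullable (have an λ-production): decl, stmt.
cond -> decl with every symbol nullable, so cond is nullable.
params -> stmt with every symbol nullable, so params is nullable.
No other nonterminal has a production whose RHS symbols are all nullable.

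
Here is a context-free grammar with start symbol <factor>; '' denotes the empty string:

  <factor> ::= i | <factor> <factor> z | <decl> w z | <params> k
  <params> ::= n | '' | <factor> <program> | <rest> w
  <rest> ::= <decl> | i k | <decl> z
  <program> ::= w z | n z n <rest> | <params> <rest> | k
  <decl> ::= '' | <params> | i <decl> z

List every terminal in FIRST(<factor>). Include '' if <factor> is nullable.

{ i, k, n, w, z }

<factor> ::= i contributes {i}.
From <factor> ::= <factor> <factor> z: add FIRST(<factor>) = { i, k, n, w, z }.
From <factor> ::= <decl> w z: <decl> nullable, take FIRST(<decl>) ∪ {w} = { i, k, n, w, z }.
From <factor> ::= <params> k: <params> nullable, take FIRST(<params>) ∪ {k} = { i, k, n, w, z }.
Union: FIRST(<factor>) = { i, k, n, w, z }.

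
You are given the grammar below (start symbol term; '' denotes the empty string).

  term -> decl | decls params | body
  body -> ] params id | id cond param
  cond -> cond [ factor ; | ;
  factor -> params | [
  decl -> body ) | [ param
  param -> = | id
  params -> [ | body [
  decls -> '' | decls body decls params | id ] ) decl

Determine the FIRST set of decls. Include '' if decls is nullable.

decls -> '' contributes ''.
From decls -> decls body decls params: decls nullable, take FIRST(decls) ∪ FIRST(body) = { ], id }.
decls -> id ] ) decl contributes {id}.
Union: FIRST(decls) = { ], id, '' }.

{ ], id, '' }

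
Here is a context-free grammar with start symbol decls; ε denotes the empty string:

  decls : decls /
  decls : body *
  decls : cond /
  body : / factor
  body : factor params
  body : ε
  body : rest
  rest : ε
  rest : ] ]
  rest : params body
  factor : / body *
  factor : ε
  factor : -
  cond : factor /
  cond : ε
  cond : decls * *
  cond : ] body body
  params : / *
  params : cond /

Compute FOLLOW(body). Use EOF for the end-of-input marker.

In decls : body *: add FIRST(*) = { * }.
In rest : params body: body is at the end, add FOLLOW(rest) = { *, -, /, ] }.
In factor : / body *: add FIRST(*) = { * }.
In cond : ] body body: add FIRST(body)\{ε} = { *, -, /, ] }.
  Since body is nullable, also add FOLLOW(cond) = { / }.
In cond : ] body body: body is at the end, add FOLLOW(cond) = { / }.
Union: FOLLOW(body) = { *, -, /, ] }.

{ *, -, /, ] }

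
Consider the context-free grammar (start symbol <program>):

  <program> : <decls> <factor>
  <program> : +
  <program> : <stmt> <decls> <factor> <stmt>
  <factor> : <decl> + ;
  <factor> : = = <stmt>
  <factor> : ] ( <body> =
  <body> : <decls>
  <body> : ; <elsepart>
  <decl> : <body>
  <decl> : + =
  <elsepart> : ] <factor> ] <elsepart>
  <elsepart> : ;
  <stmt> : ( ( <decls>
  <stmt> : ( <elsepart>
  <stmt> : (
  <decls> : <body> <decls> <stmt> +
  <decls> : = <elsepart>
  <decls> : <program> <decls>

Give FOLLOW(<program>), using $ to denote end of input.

<program> is the start symbol, so $ ∈ FOLLOW(<program>).
In <decls> : <program> <decls>: add FIRST(<decls>) = { (, +, ;, = }.
Union: FOLLOW(<program>) = { $, (, +, ;, = }.

{ $, (, +, ;, = }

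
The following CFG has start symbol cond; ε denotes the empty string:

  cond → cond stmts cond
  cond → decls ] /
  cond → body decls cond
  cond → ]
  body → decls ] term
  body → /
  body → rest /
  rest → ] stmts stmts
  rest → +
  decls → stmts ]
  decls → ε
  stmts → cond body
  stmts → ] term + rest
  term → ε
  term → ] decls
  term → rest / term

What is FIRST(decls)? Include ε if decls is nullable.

{ +, /, ], ε }

From decls → stmts ]: add FIRST(stmts) = { +, /, ] }.
decls → ε contributes ε.
Union: FIRST(decls) = { +, /, ], ε }.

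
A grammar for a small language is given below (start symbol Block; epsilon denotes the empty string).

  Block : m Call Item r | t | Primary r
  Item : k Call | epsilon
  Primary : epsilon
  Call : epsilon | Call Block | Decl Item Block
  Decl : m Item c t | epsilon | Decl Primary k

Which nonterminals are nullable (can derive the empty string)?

{ Call, Decl, Item, Primary }

Directly nullable (have an epsilon-production): Item, Primary, Call, Decl.
No other nonterminal has a production whose RHS symbols are all nullable.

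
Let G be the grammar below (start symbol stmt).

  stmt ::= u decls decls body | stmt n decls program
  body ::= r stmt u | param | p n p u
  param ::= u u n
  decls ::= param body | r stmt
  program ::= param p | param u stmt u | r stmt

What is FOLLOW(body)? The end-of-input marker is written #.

In stmt ::= u decls decls body: body is at the end, add FOLLOW(stmt) = { #, n, p, r, u }.
In decls ::= param body: body is at the end, add FOLLOW(decls) = { p, r, u }.
Union: FOLLOW(body) = { #, n, p, r, u }.

{ #, n, p, r, u }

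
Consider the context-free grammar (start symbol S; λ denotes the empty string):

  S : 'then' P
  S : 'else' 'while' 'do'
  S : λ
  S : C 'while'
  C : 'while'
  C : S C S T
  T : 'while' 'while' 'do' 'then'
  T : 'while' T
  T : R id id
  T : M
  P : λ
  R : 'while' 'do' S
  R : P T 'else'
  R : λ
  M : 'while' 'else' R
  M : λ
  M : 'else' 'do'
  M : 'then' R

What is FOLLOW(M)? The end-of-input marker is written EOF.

In T : M: M is at the end, add FOLLOW(T) = { 'else', 'then', 'while', id }.
Union: FOLLOW(M) = { 'else', 'then', 'while', id }.

{ 'else', 'then', 'while', id }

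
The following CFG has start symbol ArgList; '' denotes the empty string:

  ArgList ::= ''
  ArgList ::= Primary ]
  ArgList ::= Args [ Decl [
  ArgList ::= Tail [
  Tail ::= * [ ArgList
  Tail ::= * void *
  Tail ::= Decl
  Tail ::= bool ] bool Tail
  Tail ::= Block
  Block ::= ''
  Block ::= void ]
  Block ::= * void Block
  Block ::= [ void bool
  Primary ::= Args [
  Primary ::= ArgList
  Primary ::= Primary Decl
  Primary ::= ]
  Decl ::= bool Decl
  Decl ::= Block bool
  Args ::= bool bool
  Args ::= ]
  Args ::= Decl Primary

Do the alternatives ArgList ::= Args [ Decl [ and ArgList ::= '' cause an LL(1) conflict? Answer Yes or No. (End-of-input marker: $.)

Yes

FIRST(Args [ Decl [) = { *, [, ], bool, void } and FIRST('') = { '' }.
The second alternative is nullable and FOLLOW(ArgList) = { $, *, [, ], bool, void } shares * with FIRST of the first — conflict.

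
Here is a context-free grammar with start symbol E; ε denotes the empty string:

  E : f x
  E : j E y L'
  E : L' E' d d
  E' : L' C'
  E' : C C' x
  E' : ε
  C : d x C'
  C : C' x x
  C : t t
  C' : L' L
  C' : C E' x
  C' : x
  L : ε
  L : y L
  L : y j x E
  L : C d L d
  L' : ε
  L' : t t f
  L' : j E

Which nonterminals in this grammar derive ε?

Directly nullable (have an ε-production): E', L, L'.
C' : L' L with every symbol nullable, so C' is nullable.
No other nonterminal has a production whose RHS symbols are all nullable.

{ C', E', L, L' }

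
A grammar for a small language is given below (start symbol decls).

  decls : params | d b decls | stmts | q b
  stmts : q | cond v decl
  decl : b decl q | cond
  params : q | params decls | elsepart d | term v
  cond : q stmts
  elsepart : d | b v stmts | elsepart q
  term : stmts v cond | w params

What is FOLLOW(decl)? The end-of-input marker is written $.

{ $, b, d, q, v, w }

In stmts : cond v decl: decl is at the end, add FOLLOW(stmts) = { $, b, d, q, v, w }.
In decl : b decl q: add FIRST(q) = { q }.
Union: FOLLOW(decl) = { $, b, d, q, v, w }.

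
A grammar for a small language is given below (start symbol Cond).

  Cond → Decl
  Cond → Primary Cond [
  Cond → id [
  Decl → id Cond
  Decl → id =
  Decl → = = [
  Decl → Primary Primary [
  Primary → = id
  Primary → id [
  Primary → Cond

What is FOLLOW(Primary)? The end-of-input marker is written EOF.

{ =, [, id }

In Cond → Primary Cond [: add FIRST(Cond [) = { =, id }.
In Decl → Primary Primary [: add FIRST(Primary [) = { =, id }.
In Decl → Primary Primary [: add FIRST([) = { [ }.
Union: FOLLOW(Primary) = { =, [, id }.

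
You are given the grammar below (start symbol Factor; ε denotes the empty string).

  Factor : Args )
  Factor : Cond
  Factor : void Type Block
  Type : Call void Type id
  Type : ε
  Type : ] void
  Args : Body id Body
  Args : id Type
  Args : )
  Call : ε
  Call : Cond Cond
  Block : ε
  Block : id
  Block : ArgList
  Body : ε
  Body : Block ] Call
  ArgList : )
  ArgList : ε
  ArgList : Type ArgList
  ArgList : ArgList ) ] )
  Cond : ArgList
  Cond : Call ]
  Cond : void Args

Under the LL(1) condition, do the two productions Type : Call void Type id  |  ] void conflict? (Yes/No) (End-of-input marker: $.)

Yes

FIRST(Call void Type id) = { ), ], void } and FIRST(] void) = { ] }.
Both contain ], so the two alternatives are not disjoint — LL(1) conflict.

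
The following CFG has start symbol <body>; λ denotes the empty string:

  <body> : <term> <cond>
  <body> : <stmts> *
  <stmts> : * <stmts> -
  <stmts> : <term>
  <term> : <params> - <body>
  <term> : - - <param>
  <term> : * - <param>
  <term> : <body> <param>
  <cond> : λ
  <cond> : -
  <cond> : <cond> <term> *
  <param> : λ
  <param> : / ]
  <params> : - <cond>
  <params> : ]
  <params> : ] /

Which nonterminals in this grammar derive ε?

{ <cond>, <param> }

Directly nullable (have an λ-production): <cond>, <param>.
No other nonterminal has a production whose RHS symbols are all nullable.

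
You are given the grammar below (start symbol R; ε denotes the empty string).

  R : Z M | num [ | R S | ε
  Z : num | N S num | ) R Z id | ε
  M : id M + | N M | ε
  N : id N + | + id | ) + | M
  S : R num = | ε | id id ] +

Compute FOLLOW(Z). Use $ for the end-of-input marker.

In R : Z M: add FIRST(M)\{ε} = { ), +, id }.
  Since M is nullable, also add FOLLOW(R) = { $, ), +, id, num }.
In Z : ) R Z id: add FIRST(id) = { id }.
Union: FOLLOW(Z) = { $, ), +, id, num }.

{ $, ), +, id, num }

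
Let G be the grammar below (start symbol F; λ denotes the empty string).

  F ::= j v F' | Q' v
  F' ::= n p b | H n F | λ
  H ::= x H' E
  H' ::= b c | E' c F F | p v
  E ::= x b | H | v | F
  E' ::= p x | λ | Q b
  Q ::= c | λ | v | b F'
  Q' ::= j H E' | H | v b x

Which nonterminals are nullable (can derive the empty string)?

Directly nullable (have an λ-production): F', E', Q.
No other nonterminal has a production whose RHS symbols are all nullable.

{ E', F', Q }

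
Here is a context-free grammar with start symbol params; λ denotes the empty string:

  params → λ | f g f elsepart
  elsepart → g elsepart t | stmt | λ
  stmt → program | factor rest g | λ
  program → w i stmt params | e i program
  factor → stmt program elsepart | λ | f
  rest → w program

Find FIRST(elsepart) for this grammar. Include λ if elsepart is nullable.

elsepart → g elsepart t contributes {g}.
From elsepart → stmt: add FIRST(stmt) = { e, f, w, λ } (including λ since stmt is nullable).
elsepart → λ contributes λ.
Union: FIRST(elsepart) = { e, f, g, w, λ }.

{ e, f, g, w, λ }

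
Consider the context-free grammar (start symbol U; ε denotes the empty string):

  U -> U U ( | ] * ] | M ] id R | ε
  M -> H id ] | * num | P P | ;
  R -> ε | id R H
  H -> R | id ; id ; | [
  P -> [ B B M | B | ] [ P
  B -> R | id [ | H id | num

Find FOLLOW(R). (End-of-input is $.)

In U -> M ] id R: R is at the end, add FOLLOW(U) = { $, (, *, ;, [, ], id, num }.
In R -> id R H: add FIRST(H)\{ε} = { [, id }.
  Since H is nullable, also add FOLLOW(R) = { $, (, *, ;, [, ], id, num }.
In H -> R: R is at the end, add FOLLOW(H) = { $, (, *, ;, [, ], id, num }.
In B -> R: R is at the end, add FOLLOW(B) = { *, ;, [, ], id, num }.
Union: FOLLOW(R) = { $, (, *, ;, [, ], id, num }.

{ $, (, *, ;, [, ], id, num }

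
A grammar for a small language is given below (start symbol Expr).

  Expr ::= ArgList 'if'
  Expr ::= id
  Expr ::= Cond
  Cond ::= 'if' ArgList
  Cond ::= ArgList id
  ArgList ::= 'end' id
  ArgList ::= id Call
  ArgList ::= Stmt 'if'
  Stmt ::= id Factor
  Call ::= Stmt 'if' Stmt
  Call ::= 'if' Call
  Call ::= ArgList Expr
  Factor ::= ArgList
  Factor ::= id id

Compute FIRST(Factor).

{ 'end', id }

From Factor ::= ArgList: add FIRST(ArgList) = { 'end', id }.
Factor ::= id id contributes {id}.
Union: FIRST(Factor) = { 'end', id }.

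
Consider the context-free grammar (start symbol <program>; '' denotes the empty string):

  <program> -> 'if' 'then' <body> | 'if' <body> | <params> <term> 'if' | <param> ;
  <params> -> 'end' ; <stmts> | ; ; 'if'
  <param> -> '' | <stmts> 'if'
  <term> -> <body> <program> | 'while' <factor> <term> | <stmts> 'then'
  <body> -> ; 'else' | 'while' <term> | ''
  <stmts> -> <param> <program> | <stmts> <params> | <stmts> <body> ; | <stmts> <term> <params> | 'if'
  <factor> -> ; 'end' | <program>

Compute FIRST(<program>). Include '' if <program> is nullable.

{ 'end', 'if', ; }

<program> -> 'if' 'then' <body> contributes {'if'}.
<program> -> 'if' <body> contributes {'if'}.
From <program> -> <params> <term> 'if': add FIRST(<params>) = { 'end', ; }.
From <program> -> <param> ;: <param> nullable, take FIRST(<param>) ∪ {;} = { 'end', 'if', ; }.
Union: FIRST(<program>) = { 'end', 'if', ; }.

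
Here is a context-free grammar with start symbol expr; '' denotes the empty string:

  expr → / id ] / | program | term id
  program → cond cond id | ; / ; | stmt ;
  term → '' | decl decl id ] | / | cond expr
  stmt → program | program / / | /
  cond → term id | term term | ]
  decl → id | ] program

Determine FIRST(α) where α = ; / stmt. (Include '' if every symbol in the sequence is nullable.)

; is a terminal; add {;} and stop.

{ ; }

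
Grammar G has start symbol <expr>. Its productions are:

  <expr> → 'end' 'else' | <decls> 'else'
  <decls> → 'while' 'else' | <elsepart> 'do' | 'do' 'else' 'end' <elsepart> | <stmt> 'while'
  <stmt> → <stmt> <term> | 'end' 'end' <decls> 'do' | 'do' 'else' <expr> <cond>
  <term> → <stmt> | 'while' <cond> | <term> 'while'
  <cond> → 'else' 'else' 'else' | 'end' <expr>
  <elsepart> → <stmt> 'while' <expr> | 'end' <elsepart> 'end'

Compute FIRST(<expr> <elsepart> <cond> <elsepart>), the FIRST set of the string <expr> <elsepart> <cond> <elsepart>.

{ 'do', 'end', 'while' }

Add FIRST(<expr>) = { 'do', 'end', 'while' }; <expr> is not nullable, stop.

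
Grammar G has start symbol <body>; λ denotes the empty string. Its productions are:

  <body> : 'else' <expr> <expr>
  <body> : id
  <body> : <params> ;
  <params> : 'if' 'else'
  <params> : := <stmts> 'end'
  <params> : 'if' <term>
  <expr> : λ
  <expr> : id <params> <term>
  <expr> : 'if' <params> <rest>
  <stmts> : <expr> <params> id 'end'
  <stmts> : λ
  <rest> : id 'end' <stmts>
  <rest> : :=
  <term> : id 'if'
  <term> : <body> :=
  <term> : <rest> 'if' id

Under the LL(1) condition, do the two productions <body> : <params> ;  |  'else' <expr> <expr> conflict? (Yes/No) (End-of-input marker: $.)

FIRST(<params> ;) = { 'if', := } and FIRST('else' <expr> <expr>) = { 'else' }.
The FIRST sets are disjoint and neither alternative is nullable — no conflict.

No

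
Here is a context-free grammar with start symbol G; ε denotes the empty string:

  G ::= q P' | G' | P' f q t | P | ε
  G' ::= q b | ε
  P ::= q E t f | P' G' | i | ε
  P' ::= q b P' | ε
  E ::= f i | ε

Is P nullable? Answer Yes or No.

Yes

P has an ε-production, so P ⇒ ε.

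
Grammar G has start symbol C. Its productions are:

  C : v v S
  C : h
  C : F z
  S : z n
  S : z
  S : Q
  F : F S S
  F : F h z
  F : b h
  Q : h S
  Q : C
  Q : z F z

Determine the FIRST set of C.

C : v v S contributes {v}.
C : h contributes {h}.
From C : F z: add FIRST(F) = { b }.
Union: FIRST(C) = { b, h, v }.

{ b, h, v }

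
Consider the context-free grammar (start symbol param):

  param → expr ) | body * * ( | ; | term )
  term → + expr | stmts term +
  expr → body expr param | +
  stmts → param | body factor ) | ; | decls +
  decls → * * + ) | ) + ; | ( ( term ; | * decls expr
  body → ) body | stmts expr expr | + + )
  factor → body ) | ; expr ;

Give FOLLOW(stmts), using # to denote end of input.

In term → stmts term +: add FIRST(term +) = { (, ), *, +, ; }.
In body → stmts expr expr: add FIRST(expr expr) = { (, ), *, +, ; }.
Union: FOLLOW(stmts) = { (, ), *, +, ; }.

{ (, ), *, +, ; }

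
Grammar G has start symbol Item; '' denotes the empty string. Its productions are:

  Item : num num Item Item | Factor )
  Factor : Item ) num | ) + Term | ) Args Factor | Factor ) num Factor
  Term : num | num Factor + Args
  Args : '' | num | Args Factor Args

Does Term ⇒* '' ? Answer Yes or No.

Nullable nonterminals: Args.
No production of Term has an RHS whose symbols are all nullable, so Term is not nullable.

No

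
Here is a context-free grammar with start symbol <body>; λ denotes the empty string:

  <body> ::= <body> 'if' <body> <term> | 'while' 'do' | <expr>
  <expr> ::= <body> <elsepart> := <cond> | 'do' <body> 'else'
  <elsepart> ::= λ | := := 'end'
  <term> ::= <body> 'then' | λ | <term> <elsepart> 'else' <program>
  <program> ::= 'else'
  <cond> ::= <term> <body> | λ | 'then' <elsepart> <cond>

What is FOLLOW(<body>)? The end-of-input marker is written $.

<body> is the start symbol, so $ ∈ FOLLOW(<body>).
In <body> ::= <body> 'if' <body> <term>: add FIRST('if' <body> <term>) = { 'if' }.
In <body> ::= <body> 'if' <body> <term>: add FIRST(<term>)\{λ} = { 'do', 'else', 'while', := }.
  Since <term> is nullable, also add FOLLOW(<body>) = { $, 'do', 'else', 'if', 'then', 'while', := }.
In <expr> ::= <body> <elsepart> := <cond>: add FIRST(<elsepart> := <cond>) = { := }.
In <expr> ::= 'do' <body> 'else': add FIRST('else') = { 'else' }.
In <term> ::= <body> 'then': add FIRST('then') = { 'then' }.
In <cond> ::= <term> <body>: <body> is at the end, add FOLLOW(<cond>) = { $, 'do', 'else', 'if', 'then', 'while', := }.
Union: FOLLOW(<body>) = { $, 'do', 'else', 'if', 'then', 'while', := }.

{ $, 'do', 'else', 'if', 'then', 'while', := }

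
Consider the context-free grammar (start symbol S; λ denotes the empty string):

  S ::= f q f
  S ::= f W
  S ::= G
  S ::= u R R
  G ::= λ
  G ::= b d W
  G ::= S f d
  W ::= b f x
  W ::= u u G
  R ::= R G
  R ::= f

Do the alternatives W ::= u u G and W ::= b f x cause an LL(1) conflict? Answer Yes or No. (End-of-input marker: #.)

FIRST(u u G) = { u } and FIRST(b f x) = { b }.
The FIRST sets are disjoint and neither alternative is nullable — no conflict.

No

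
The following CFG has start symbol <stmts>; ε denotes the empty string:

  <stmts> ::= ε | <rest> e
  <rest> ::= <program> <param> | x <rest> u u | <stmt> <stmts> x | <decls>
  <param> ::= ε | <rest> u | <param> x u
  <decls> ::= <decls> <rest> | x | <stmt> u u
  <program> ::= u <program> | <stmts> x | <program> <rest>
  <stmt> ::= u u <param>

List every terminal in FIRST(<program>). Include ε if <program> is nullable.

<program> ::= u <program> contributes {u}.
From <program> ::= <stmts> x: <stmts> nullable, take FIRST(<stmts>) ∪ {x} = { u, x }.
From <program> ::= <program> <rest>: add FIRST(<program>) = { u, x }.
Union: FIRST(<program>) = { u, x }.

{ u, x }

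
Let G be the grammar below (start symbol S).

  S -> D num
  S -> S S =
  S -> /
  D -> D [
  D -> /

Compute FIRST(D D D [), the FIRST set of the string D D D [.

Add FIRST(D) = { / }; D is not nullable, stop.

{ / }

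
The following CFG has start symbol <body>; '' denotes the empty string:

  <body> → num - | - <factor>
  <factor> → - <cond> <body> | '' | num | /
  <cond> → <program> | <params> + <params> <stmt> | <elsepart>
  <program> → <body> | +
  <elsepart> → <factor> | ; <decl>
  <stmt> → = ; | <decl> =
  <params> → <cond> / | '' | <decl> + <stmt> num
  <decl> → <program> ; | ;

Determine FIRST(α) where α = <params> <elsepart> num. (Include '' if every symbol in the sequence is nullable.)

{ +, -, /, ;, num }

Add FIRST(<params>)\{''} = { +, -, /, ;, num }; <params> is nullable, continue.
Add FIRST(<elsepart>)\{''} = { -, /, ;, num }; <elsepart> is nullable, continue.
num is a terminal; add {num} and stop.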